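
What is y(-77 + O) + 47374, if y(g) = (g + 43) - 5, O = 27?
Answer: 47362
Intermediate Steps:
y(g) = 38 + g (y(g) = (43 + g) - 5 = 38 + g)
y(-77 + O) + 47374 = (38 + (-77 + 27)) + 47374 = (38 - 50) + 47374 = -12 + 47374 = 47362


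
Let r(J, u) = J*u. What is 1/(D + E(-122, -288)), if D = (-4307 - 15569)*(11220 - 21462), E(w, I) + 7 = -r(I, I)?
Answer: 1/203487041 ≈ 4.9143e-9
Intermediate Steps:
E(w, I) = -7 - I² (E(w, I) = -7 - I*I = -7 - I²)
D = 203569992 (D = -19876*(-10242) = 203569992)
1/(D + E(-122, -288)) = 1/(203569992 + (-7 - 1*(-288)²)) = 1/(203569992 + (-7 - 1*82944)) = 1/(203569992 + (-7 - 82944)) = 1/(203569992 - 82951) = 1/203487041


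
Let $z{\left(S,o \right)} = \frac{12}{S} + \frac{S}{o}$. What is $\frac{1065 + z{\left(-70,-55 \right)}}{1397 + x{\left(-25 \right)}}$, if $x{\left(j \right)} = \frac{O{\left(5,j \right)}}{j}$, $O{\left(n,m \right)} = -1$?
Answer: $\frac{2052245}{2689302} \approx 0.76311$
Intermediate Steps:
$x{\left(j \right)} = - \frac{1}{j}$
$\frac{1065 + z{\left(-70,-55 \right)}}{1397 + x{\left(-25 \right)}} = \frac{1065 + \left(\frac{12}{-70} - \frac{70}{-55}\right)}{1397 - \frac{1}{-25}} = \frac{1065 + \left(12 \left(- \frac{1}{70}\right) - - \frac{14}{11}\right)}{1397 - - \frac{1}{25}} = \frac{1065 + \left(- \frac{6}{35} + \frac{14}{11}\right)}{1397 + \frac{1}{25}} = \frac{1065 + \frac{424}{385}}{\frac{34926}{25}} = \frac{410449}{385} \cdot \frac{25}{34926} = \frac{2052245}{2689302}$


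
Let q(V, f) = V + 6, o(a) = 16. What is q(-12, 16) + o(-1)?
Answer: 10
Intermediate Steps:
q(V, f) = 6 + V
q(-12, 16) + o(-1) = (6 - 12) + 16 = -6 + 16 = 10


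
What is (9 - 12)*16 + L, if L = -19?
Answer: -67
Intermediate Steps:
(9 - 12)*16 + L = (9 - 12)*16 - 19 = -3*16 - 19 = -48 - 19 = -67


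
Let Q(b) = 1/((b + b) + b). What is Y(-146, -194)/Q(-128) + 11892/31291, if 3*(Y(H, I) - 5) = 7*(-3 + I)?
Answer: 5463170164/31291 ≈ 1.7459e+5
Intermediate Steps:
Q(b) = 1/(3*b) (Q(b) = 1/(2*b + b) = 1/(3*b))
Y(H, I) = -2 + 7*I/3 (Y(H, I) = 5 + (7*(-3 + I))/3 = 5 + (-21 + 7*I)/3 = 5 + (-7 + 7*I/3) = -2 + 7*I/3)
Y(-146, -194)/Q(-128) + 11892/31291 = (-2 + (7/3)*(-194))/(((⅓)/(-128))) + 11892/31291 = (-2 - 1358/3)/(((⅓)*(-1/128))) + 11892*(1/31291) = -1364/(3*(-1/384)) + 11892/31291 = -1364/3*(-384) + 11892/31291 = 174592 + 11892/31291 = 5463170164/31291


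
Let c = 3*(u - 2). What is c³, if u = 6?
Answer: 1728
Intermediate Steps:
c = 12 (c = 3*(6 - 2) = 3*4 = 12)
c³ = 12³ = 1728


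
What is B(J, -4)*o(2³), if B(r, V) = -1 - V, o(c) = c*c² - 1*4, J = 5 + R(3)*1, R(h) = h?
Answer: 1524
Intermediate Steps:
J = 8 (J = 5 + 3*1 = 5 + 3 = 8)
o(c) = -4 + c³ (o(c) = c³ - 4 = -4 + c³)
B(J, -4)*o(2³) = (-1 - 1*(-4))*(-4 + (2³)³) = (-1 + 4)*(-4 + 8³) = 3*(-4 + 512) = 3*508 = 1524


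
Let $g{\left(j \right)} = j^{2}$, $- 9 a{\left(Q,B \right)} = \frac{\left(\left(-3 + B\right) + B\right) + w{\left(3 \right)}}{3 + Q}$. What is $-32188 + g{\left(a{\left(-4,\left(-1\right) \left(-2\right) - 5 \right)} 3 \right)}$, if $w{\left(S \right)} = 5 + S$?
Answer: $- \frac{289691}{9} \approx -32188.0$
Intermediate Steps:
$a{\left(Q,B \right)} = - \frac{5 + 2 B}{9 \left(3 + Q\right)}$ ($a{\left(Q,B \right)} = - \frac{\left(\left(\left(-3 + B\right) + B\right) + \left(5 + 3\right)\right) \frac{1}{3 + Q}}{9} = - \frac{\left(\left(-3 + 2 B\right) + 8\right) \frac{1}{3 + Q}}{9} = - \frac{\left(5 + 2 B\right) \frac{1}{3 + Q}}{9} = - \frac{\frac{1}{3 + Q} \left(5 + 2 B\right)}{9} = - \frac{5 + 2 B}{9 \left(3 + Q\right)}$)
$-32188 + g{\left(a{\left(-4,\left(-1\right) \left(-2\right) - 5 \right)} 3 \right)} = -32188 + \left(\frac{-5 - 2 \left(\left(-1\right) \left(-2\right) - 5\right)}{9 \left(3 - 4\right)} 3\right)^{2} = -32188 + \left(\frac{-5 - 2 \left(2 - 5\right)}{9 \left(-1\right)} 3\right)^{2} = -32188 + \left(\frac{1}{9} \left(-1\right) \left(-5 - -6\right) 3\right)^{2} = -32188 + \left(\frac{1}{9} \left(-1\right) \left(-5 + 6\right) 3\right)^{2} = -32188 + \left(\frac{1}{9} \left(-1\right) 1 \cdot 3\right)^{2} = -32188 + \left(\left(- \frac{1}{9}\right) 3\right)^{2} = -32188 + \left(- \frac{1}{3}\right)^{2} = -32188 + \frac{1}{9} = - \frac{289691}{9}$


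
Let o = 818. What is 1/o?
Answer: 1/818 ≈ 0.0012225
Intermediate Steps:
1/o = 1/818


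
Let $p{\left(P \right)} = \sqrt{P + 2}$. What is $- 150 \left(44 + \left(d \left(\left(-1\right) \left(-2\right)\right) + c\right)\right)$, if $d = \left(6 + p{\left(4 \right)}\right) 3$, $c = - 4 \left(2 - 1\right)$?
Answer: $-11400 - 900 \sqrt{6} \approx -13605.0$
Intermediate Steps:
$p{\left(P \right)} = \sqrt{2 + P}$
$c = -4$ ($c = \left(-4\right) 1 = -4$)
$d = 18 + 3 \sqrt{6}$ ($d = \left(6 + \sqrt{2 + 4}\right) 3 = \left(6 + \sqrt{6}\right) 3 = 18 + 3 \sqrt{6} \approx 25.348$)
$- 150 \left(44 + \left(d \left(\left(-1\right) \left(-2\right)\right) + c\right)\right) = - 150 \left(44 - \left(4 - \left(18 + 3 \sqrt{6}\right) \left(\left(-1\right) \left(-2\right)\right)\right)\right) = - 150 \left(44 - \left(4 - \left(18 + 3 \sqrt{6}\right) 2\right)\right) = - 150 \left(44 + \left(\left(36 + 6 \sqrt{6}\right) - 4\right)\right) = - 150 \left(44 + \left(32 + 6 \sqrt{6}\right)\right) = - 150 \left(76 + 6 \sqrt{6}\right) = -11400 - 900 \sqrt{6}$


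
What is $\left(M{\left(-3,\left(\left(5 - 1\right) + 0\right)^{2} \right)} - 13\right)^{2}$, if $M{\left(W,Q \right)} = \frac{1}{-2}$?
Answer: $\frac{729}{4} \approx 182.25$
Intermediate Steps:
$M{\left(W,Q \right)} = - \frac{1}{2}$
$\left(M{\left(-3,\left(\left(5 - 1\right) + 0\right)^{2} \right)} - 13\right)^{2} = \left(- \frac{1}{2} - 13\right)^{2} = \left(- \frac{27}{2}\right)^{2} = \frac{729}{4}$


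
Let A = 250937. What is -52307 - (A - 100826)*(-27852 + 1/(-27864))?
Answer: 12943878381119/3096 ≈ 4.1808e+9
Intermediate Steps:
-52307 - (A - 100826)*(-27852 + 1/(-27864)) = -52307 - (250937 - 100826)*(-27852 + 1/(-27864)) = -52307 - 150111*(-27852 - 1/27864) = -52307 - 150111*(-776068129)/27864 = -52307 - 1*(-12944040323591/3096) = -52307 + 12944040323591/3096 = 12943878381119/3096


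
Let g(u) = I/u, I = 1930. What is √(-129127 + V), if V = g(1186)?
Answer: I*√45406808178/593 ≈ 359.34*I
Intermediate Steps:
g(u) = 1930/u
V = 965/593 (V = 1930/1186 = 1930*(1/1186) = 965/593 ≈ 1.6273)
√(-129127 + V) = √(-129127 + 965/593) = √(-76571346/593) = I*√45406808178/593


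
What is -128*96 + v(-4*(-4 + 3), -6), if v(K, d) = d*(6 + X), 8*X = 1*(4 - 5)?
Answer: -49293/4 ≈ -12323.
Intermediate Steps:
X = -1/8 (X = (1*(4 - 5))/8 = (1*(-1))/8 = (1/8)*(-1) = -1/8 ≈ -0.12500)
v(K, d) = 47*d/8 (v(K, d) = d*(6 - 1/8) = d*(47/8) = 47*d/8)
-128*96 + v(-4*(-4 + 3), -6) = -128*96 + (47/8)*(-6) = -12288 - 141/4 = -49293/4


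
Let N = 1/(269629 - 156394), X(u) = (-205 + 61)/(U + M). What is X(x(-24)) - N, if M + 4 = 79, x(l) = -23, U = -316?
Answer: 16305599/27289635 ≈ 0.59750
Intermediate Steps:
M = 75 (M = -4 + 79 = 75)
X(u) = 144/241 (X(u) = (-205 + 61)/(-316 + 75) = -144/(-241) = -144*(-1/241) = 144/241)
N = 1/113235 ≈ 8.8312e-6
X(x(-24)) - N = 144/241 - 1*1/113235 = 144/241 - 1/113235 = 16305599/27289635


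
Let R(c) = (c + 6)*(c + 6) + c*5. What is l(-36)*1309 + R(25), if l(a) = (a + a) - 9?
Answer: -104943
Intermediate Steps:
l(a) = -9 + 2*a (l(a) = 2*a - 9 = -9 + 2*a)
R(c) = (6 + c)² + 5*c (R(c) = (6 + c)*(6 + c) + 5*c = (6 + c)² + 5*c)
l(-36)*1309 + R(25) = (-9 + 2*(-36))*1309 + ((6 + 25)² + 5*25) = (-9 - 72)*1309 + (31² + 125) = -81*1309 + (961 + 125) = -106029 + 1086 = -104943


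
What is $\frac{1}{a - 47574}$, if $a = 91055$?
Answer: $\frac{1}{43481} \approx 2.2999 \cdot 10^{-5}$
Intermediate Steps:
$\frac{1}{a - 47574} = \frac{1}{91055 - 47574} = \frac{1}{43481}$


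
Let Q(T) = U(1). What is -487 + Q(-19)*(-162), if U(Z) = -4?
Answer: 161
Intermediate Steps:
Q(T) = -4
-487 + Q(-19)*(-162) = -487 - 4*(-162) = -487 + 648 = 161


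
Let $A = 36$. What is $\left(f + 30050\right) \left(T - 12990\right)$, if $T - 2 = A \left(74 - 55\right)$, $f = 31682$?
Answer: $-759550528$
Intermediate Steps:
$T = 686$ ($T = 2 + 36 \left(74 - 55\right) = 2 + 36 \cdot 19 = 2 + 684 = 686$)
$\left(f + 30050\right) \left(T - 12990\right) = \left(31682 + 30050\right) \left(686 - 12990\right) = 61732 \left(-12304\right) = -759550528$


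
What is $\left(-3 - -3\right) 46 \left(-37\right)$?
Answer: $0$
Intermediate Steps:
$\left(-3 - -3\right) 46 \left(-37\right) = \left(-3 + 3\right) 46 \left(-37\right) = 0 \cdot 46 \left(-37\right) = 0 \left(-37\right) = 0$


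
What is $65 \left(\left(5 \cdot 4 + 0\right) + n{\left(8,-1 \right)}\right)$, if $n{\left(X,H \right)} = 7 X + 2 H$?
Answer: $4810$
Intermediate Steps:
$n{\left(X,H \right)} = 2 H + 7 X$
$65 \left(\left(5 \cdot 4 + 0\right) + n{\left(8,-1 \right)}\right) = 65 \left(\left(5 \cdot 4 + 0\right) + \left(2 \left(-1\right) + 7 \cdot 8\right)\right) = 65 \left(\left(20 + 0\right) + \left(-2 + 56\right)\right) = 65 \left(20 + 54\right) = 65 \cdot 74 = 4810$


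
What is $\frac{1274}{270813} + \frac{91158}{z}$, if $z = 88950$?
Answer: $\frac{4133348959}{4014802725} \approx 1.0295$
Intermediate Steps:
$\frac{1274}{270813} + \frac{91158}{z} = \frac{1274}{270813} + \frac{91158}{88950} = 1274 \cdot \frac{1}{270813} + 91158 \cdot \frac{1}{88950} = \frac{1274}{270813} + \frac{15193}{14825} = \frac{4133348959}{4014802725}$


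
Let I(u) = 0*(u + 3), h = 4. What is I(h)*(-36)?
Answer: 0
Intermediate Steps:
I(u) = 0 (I(u) = 0*(3 + u) = 0)
I(h)*(-36) = 0*(-36) = 0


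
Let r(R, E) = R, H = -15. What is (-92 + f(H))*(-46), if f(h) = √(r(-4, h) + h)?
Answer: 4232 - 46*I*√19 ≈ 4232.0 - 200.51*I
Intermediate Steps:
f(h) = √(-4 + h)
(-92 + f(H))*(-46) = (-92 + √(-4 - 15))*(-46) = (-92 + √(-19))*(-46) = (-92 + I*√19)*(-46) = 4232 - 46*I*√19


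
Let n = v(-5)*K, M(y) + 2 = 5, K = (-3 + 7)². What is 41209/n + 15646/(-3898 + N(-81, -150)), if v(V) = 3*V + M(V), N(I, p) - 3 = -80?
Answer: -18534423/84800 ≈ -218.57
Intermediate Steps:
K = 16 (K = 4² = 16)
M(y) = 3 (M(y) = -2 + 5 = 3)
N(I, p) = -77 (N(I, p) = 3 - 80 = -77)
v(V) = 3 + 3*V (v(V) = 3*V + 3 = 3 + 3*V)
n = -192 (n = (3 + 3*(-5))*16 = (3 - 15)*16 = -12*16 = -192)
41209/n + 15646/(-3898 + N(-81, -150)) = 41209/(-192) + 15646/(-3898 - 77) = 41209*(-1/192) + 15646/(-3975) = -41209/192 + 15646*(-1/3975) = -41209/192 - 15646/3975 = -18534423/84800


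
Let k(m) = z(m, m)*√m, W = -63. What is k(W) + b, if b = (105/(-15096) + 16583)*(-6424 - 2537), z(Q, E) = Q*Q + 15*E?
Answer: -747756209781/5032 + 9072*I*√7 ≈ -1.486e+8 + 24002.0*I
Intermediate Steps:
z(Q, E) = Q² + 15*E
b = -747756209781/5032 (b = (105*(-1/15096) + 16583)*(-8961) = (-35/5032 + 16583)*(-8961) = (83445621/5032)*(-8961) = -747756209781/5032 ≈ -1.4860e+8)
k(m) = √m*(m² + 15*m) (k(m) = (m² + 15*m)*√m = √m*(m² + 15*m))
k(W) + b = (-63)^(3/2)*(15 - 63) - 747756209781/5032 = -189*I*√7*(-48) - 747756209781/5032 = 9072*I*√7 - 747756209781/5032 = -747756209781/5032 + 9072*I*√7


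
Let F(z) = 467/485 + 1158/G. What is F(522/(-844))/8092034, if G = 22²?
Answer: 393829/949762030580 ≈ 4.1466e-7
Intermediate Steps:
G = 484
F(z) = 393829/117370 (F(z) = 467/485 + 1158/484 = 467*(1/485) + 1158*(1/484) = 467/485 + 579/242 = 393829/117370)
F(522/(-844))/8092034 = (393829/117370)/8092034 = (393829/117370)*(1/8092034) = 393829/949762030580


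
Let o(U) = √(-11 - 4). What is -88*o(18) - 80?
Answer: -80 - 88*I*√15 ≈ -80.0 - 340.82*I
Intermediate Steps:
o(U) = I*√15 (o(U) = √(-15) = I*√15)
-88*o(18) - 80 = -88*I*√15 - 80 = -80 - 88*I*√15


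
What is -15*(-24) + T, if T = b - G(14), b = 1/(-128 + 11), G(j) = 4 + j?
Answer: 40013/117 ≈ 341.99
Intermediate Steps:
b = -1/117 (b = 1/(-117) = -1/117 ≈ -0.0085470)
T = -2107/117 (T = -1/117 - (4 + 14) = -1/117 - 1*18 = -1/117 - 18 = -2107/117 ≈ -18.009)
-15*(-24) + T = -15*(-24) - 2107/117 = 360 - 2107/117 = 40013/117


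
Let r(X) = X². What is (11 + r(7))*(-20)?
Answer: -1200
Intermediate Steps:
(11 + r(7))*(-20) = (11 + 7²)*(-20) = (11 + 49)*(-20) = 60*(-20) = -1200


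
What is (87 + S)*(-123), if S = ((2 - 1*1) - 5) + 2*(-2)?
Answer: -9717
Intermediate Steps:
S = -8 (S = ((2 - 1) - 5) - 4 = (1 - 5) - 4 = -4 - 4 = -8)
(87 + S)*(-123) = (87 - 8)*(-123) = 79*(-123) = -9717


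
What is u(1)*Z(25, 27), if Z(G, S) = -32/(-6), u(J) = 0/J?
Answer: 0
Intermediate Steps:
u(J) = 0
Z(G, S) = 16/3 (Z(G, S) = -32*(-⅙) = 16/3)
u(1)*Z(25, 27) = 0*(16/3) = 0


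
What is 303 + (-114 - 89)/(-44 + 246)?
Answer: 61003/202 ≈ 302.00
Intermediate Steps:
303 + (-114 - 89)/(-44 + 246) = 303 - 203/202 = 61003/202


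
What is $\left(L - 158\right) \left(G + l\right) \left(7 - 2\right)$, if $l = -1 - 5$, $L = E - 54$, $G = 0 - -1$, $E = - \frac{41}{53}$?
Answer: $\frac{281925}{53} \approx 5319.3$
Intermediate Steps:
$E = - \frac{41}{53}$ ($E = \left(-41\right) \frac{1}{53} = - \frac{41}{53} \approx -0.77359$)
$G = 1$ ($G = 0 + 1 = 1$)
$L = - \frac{2903}{53}$ ($L = - \frac{41}{53} - 54 = - \frac{2903}{53} \approx -54.774$)
$l = -6$
$\left(L - 158\right) \left(G + l\right) \left(7 - 2\right) = \left(- \frac{2903}{53} - 158\right) \left(1 - 6\right) \left(7 - 2\right) = - \frac{11277 \left(\left(-5\right) 5\right)}{53} = \left(- \frac{11277}{53}\right) \left(-25\right) = \frac{281925}{53}$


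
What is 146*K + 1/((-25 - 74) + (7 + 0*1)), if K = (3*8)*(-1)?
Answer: -322369/92 ≈ -3504.0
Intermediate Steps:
K = -24 (K = 24*(-1) = -24)
146*K + 1/((-25 - 74) + (7 + 0*1)) = 146*(-24) + 1/((-25 - 74) + (7 + 0*1)) = -3504 + 1/(-99 + (7 + 0)) = -3504 + 1/(-99 + 7) = -3504 + 1/(-92) = -3504 - 1/92 = -322369/92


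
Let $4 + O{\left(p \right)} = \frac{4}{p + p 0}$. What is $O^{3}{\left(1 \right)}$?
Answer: $0$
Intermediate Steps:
$O{\left(p \right)} = -4 + \frac{4}{p}$ ($O{\left(p \right)} = -4 + \frac{4}{p + p 0} = -4 + \frac{4}{p + 0} = -4 + \frac{4}{p}$)
$O^{3}{\left(1 \right)} = \left(-4 + \frac{4}{1}\right)^{3} = \left(-4 + 4 \cdot 1\right)^{3} = \left(-4 + 4\right)^{3} = 0^{3} = 0$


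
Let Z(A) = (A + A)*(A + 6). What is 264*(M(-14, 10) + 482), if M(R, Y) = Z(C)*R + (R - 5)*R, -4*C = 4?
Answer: 234432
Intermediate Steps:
C = -1 (C = -1/4*4 = -1)
Z(A) = 2*A*(6 + A) (Z(A) = (2*A)*(6 + A) = 2*A*(6 + A))
M(R, Y) = -10*R + R*(-5 + R) (M(R, Y) = (2*(-1)*(6 - 1))*R + (R - 5)*R = (2*(-1)*5)*R + (-5 + R)*R = -10*R + R*(-5 + R))
264*(M(-14, 10) + 482) = 264*(-14*(-15 - 14) + 482) = 264*(-14*(-29) + 482) = 264*(406 + 482) = 264*888 = 234432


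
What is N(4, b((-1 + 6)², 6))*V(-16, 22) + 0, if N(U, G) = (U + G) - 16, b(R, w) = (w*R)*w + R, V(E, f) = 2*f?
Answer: 40172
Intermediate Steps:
b(R, w) = R + R*w² (b(R, w) = (R*w)*w + R = R*w² + R = R + R*w²)
N(U, G) = -16 + G + U (N(U, G) = (G + U) - 16 = -16 + G + U)
N(4, b((-1 + 6)², 6))*V(-16, 22) + 0 = (-16 + (-1 + 6)²*(1 + 6²) + 4)*(2*22) + 0 = (-16 + 5²*(1 + 36) + 4)*44 + 0 = (-16 + 25*37 + 4)*44 + 0 = (-16 + 925 + 4)*44 + 0 = 913*44 + 0 = 40172 + 0 = 40172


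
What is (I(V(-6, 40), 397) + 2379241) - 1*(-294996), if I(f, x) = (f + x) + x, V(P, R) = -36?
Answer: 2674995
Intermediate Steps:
I(f, x) = f + 2*x
(I(V(-6, 40), 397) + 2379241) - 1*(-294996) = ((-36 + 2*397) + 2379241) - 1*(-294996) = ((-36 + 794) + 2379241) + 294996 = (758 + 2379241) + 294996 = 2379999 + 294996 = 2674995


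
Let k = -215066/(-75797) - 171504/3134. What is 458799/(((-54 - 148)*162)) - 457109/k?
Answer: 295640696805463301/33611561718588 ≈ 8795.8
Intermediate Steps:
k = -6162735922/118773899 (k = -215066*(-1/75797) - 171504*1/3134 = 215066/75797 - 85752/1567 = -6162735922/118773899 ≈ -51.886)
458799/(((-54 - 148)*162)) - 457109/k = 458799/(((-54 - 148)*162)) - 457109/(-6162735922/118773899) = 458799/((-202*162)) - 457109*(-118773899/6162735922) = 458799/(-32724) + 54292618197991/6162735922 = 458799*(-1/32724) + 54292618197991/6162735922 = -152933/10908 + 54292618197991/6162735922 = 295640696805463301/33611561718588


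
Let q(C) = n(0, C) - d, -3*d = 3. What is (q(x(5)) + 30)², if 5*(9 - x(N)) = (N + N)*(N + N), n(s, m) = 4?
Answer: 1225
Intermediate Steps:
d = -1 (d = -⅓*3 = -1)
x(N) = 9 - 4*N²/5 (x(N) = 9 - (N + N)*(N + N)/5 = 9 - 2*N*2*N/5 = 9 - 4*N²/5)
q(C) = 5 (q(C) = 4 - 1*(-1) = 4 + 1 = 5)
(q(x(5)) + 30)² = (5 + 30)² = 35² = 1225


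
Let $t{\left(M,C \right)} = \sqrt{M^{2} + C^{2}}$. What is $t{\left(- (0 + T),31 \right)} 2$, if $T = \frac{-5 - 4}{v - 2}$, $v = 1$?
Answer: $2 \sqrt{1042} \approx 64.56$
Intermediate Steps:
$T = 9$ ($T = \frac{-5 - 4}{1 - 2} = - \frac{9}{-1} = \left(-9\right) \left(-1\right) = 9$)
$t{\left(M,C \right)} = \sqrt{C^{2} + M^{2}}$
$t{\left(- (0 + T),31 \right)} 2 = \sqrt{31^{2} + \left(- (0 + 9)\right)^{2}} \cdot 2 = \sqrt{961 + \left(\left(-1\right) 9\right)^{2}} \cdot 2 = \sqrt{961 + \left(-9\right)^{2}} \cdot 2 = \sqrt{961 + 81} \cdot 2 = \sqrt{1042} \cdot 2 = 2 \sqrt{1042}$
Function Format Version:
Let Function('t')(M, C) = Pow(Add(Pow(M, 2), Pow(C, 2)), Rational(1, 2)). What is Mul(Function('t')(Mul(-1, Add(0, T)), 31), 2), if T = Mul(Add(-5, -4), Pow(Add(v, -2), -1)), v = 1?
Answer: Mul(2, Pow(1042, Rational(1, 2))) ≈ 64.560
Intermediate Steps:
T = 9 (T = Mul(Add(-5, -4), Pow(Add(1, -2), -1)) = Mul(-9, Pow(-1, -1)) = Mul(-9, -1) = 9)
Function('t')(M, C) = Pow(Add(Pow(C, 2), Pow(M, 2)), Rational(1, 2))
Mul(Function('t')(Mul(-1, Add(0, T)), 31), 2) = Mul(Pow(Add(Pow(31, 2), Pow(Mul(-1, Add(0, 9)), 2)), Rational(1, 2)), 2) = Mul(Pow(Add(961, Pow(Mul(-1, 9), 2)), Rational(1, 2)), 2) = Mul(Pow(Add(961, Pow(-9, 2)), Rational(1, 2)), 2) = Mul(Pow(Add(961, 81), Rational(1, 2)), 2) = Mul(Pow(1042, Rational(1, 2)), 2) = Mul(2, Pow(1042, Rational(1, 2)))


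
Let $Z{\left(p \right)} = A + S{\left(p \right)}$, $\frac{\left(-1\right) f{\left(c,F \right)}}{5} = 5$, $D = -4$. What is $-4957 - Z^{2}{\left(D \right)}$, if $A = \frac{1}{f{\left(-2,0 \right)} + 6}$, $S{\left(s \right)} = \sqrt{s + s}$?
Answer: $- \frac{1786590}{361} + \frac{4 i \sqrt{2}}{19} \approx -4949.0 + 0.29773 i$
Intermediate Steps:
$f{\left(c,F \right)} = -25$ ($f{\left(c,F \right)} = \left(-5\right) 5 = -25$)
$S{\left(s \right)} = \sqrt{2} \sqrt{s}$ ($S{\left(s \right)} = \sqrt{2 s} = \sqrt{2} \sqrt{s}$)
$A = - \frac{1}{19}$ ($A = \frac{1}{-25 + 6} = \frac{1}{-19} = - \frac{1}{19} \approx -0.052632$)
$Z{\left(p \right)} = - \frac{1}{19} + \sqrt{2} \sqrt{p}$
$-4957 - Z^{2}{\left(D \right)} = -4957 - \left(- \frac{1}{19} + \sqrt{2} \sqrt{-4}\right)^{2} = -4957 - \left(- \frac{1}{19} + \sqrt{2} \cdot 2 i\right)^{2} = -4957 - \left(- \frac{1}{19} + 2 i \sqrt{2}\right)^{2}$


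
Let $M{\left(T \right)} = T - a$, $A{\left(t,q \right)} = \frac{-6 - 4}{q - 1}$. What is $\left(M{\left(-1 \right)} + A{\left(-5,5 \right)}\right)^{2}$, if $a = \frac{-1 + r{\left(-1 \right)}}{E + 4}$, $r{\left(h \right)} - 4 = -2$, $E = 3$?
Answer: $\frac{2601}{196} \approx 13.27$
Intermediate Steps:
$r{\left(h \right)} = 2$ ($r{\left(h \right)} = 4 - 2 = 2$)
$A{\left(t,q \right)} = - \frac{10}{-1 + q}$
$a = \frac{1}{7}$ ($a = \frac{-1 + 2}{3 + 4} = 1 \cdot \frac{1}{7} = \frac{1}{7} \approx 0.14286$)
$M{\left(T \right)} = - \frac{1}{7} + T$ ($M{\left(T \right)} = T - \frac{1}{7} = - \frac{1}{7} + T$)
$\left(M{\left(-1 \right)} + A{\left(-5,5 \right)}\right)^{2} = \left(\left(- \frac{1}{7} - 1\right) - \frac{10}{-1 + 5}\right)^{2} = \left(- \frac{8}{7} - \frac{10}{4}\right)^{2} = \left(- \frac{8}{7} - \frac{5}{2}\right)^{2} = \left(- \frac{51}{14}\right)^{2} = \frac{2601}{196}$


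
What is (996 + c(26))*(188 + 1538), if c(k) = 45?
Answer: 1796766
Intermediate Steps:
(996 + c(26))*(188 + 1538) = (996 + 45)*(188 + 1538) = 1041*1726 = 1796766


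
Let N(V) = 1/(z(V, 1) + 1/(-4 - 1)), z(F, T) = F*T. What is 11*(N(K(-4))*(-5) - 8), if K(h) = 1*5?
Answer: -2387/24 ≈ -99.458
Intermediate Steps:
K(h) = 5
N(V) = 1/(-⅕ + V) (N(V) = 1/(V*1 + 1/(-4 - 1)) = 1/(V + 1/(-5)) = 1/(V - ⅕) = 1/(-⅕ + V))
11*(N(K(-4))*(-5) - 8) = 11*((5/(-1 + 5*5))*(-5) - 8) = 11*((5/(-1 + 25))*(-5) - 8) = 11*((5/24)*(-5) - 8) = 11*(-25/24 - 8) = 11*(-217/24) = -2387/24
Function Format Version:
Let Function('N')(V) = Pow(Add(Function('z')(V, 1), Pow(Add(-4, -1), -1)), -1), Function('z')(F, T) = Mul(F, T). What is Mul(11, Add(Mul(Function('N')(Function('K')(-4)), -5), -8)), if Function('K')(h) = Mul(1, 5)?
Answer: Rational(-2387, 24) ≈ -99.458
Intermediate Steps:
Function('K')(h) = 5
Function('N')(V) = Pow(Add(Rational(-1, 5), V), -1) (Function('N')(V) = Pow(Add(Mul(V, 1), Pow(Add(-4, -1), -1)), -1) = Pow(Add(V, Pow(-5, -1)), -1) = Pow(Add(V, Rational(-1, 5)), -1) = Pow(Add(Rational(-1, 5), V), -1))
Mul(11, Add(Mul(Function('N')(Function('K')(-4)), -5), -8)) = Mul(11, Add(Mul(Mul(5, Pow(Add(-1, Mul(5, 5)), -1)), -5), -8)) = Mul(11, Add(Mul(Mul(5, Pow(Add(-1, 25), -1)), -5), -8)) = Mul(11, Add(Mul(Mul(5, Pow(24, -1)), -5), -8)) = Mul(11, Add(Mul(Mul(5, Rational(1, 24)), -5), -8)) = Mul(11, Add(Mul(Rational(5, 24), -5), -8)) = Mul(11, Add(Rational(-25, 24), -8)) = Mul(11, Rational(-217, 24)) = Rational(-2387, 24)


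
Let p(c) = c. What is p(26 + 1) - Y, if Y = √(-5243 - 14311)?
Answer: 27 - I*√19554 ≈ 27.0 - 139.84*I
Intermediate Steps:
Y = I*√19554 (Y = √(-19554) = I*√19554 ≈ 139.84*I)
p(26 + 1) - Y = (26 + 1) - I*√19554 = 27 - I*√19554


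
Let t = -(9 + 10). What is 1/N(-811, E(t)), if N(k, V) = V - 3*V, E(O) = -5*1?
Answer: 1/10 ≈ 0.10000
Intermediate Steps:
t = -19 (t = -1*19 = -19)
E(O) = -5
N(k, V) = -2*V
1/N(-811, E(t)) = 1/(-2*(-5)) = 1/10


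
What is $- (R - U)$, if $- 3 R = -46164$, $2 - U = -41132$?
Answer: $25746$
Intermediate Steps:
$U = 41134$ ($U = 2 - -41132 = 2 + 41132 = 41134$)
$R = 15388$ ($R = \left(- \frac{1}{3}\right) \left(-46164\right) = 15388$)
$- (R - U) = - (15388 - 41134) = \left(-1\right) \left(-25746\right) = 25746$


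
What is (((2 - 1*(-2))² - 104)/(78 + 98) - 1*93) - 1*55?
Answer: -297/2 ≈ -148.50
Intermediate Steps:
(((2 - 1*(-2))² - 104)/(78 + 98) - 1*93) - 1*55 = (((2 + 2)² - 104)/176 - 93) - 55 = ((4² - 104)*(1/176) - 93) - 55 = ((16 - 104)*(1/176) - 93) - 55 = (-88*1/176 - 93) - 55 = (-½ - 93) - 55 = -187/2 - 55 = -297/2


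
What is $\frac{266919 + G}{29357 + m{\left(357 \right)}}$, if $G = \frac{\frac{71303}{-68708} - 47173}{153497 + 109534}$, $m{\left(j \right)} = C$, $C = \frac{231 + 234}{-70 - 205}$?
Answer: $\frac{265311533510783375}{29178542197071816} \approx 9.0927$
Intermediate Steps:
$C = - \frac{93}{55}$ ($C = \frac{465}{-275} = 465 \left(- \frac{1}{275}\right) = - \frac{93}{55} \approx -1.6909$)
$m{\left(j \right)} = - \frac{93}{55}$
$G = - \frac{3241233787}{18072333948}$ ($G = \frac{71303 \left(- \frac{1}{68708}\right) - 47173}{263031} = \left(- \frac{71303}{68708} - 47173\right) \frac{1}{263031} = \left(- \frac{3241233787}{68708}\right) \frac{1}{263031} = - \frac{3241233787}{18072333948} \approx -0.17935$)
$\frac{266919 + G}{29357 + m{\left(357 \right)}} = \frac{266919 - \frac{3241233787}{18072333948}}{29357 - \frac{93}{55}} = \frac{4823846063832425}{18072333948 \cdot \frac{1614542}{55}} = \frac{4823846063832425}{18072333948} \cdot \frac{55}{1614542} = \frac{265311533510783375}{29178542197071816}$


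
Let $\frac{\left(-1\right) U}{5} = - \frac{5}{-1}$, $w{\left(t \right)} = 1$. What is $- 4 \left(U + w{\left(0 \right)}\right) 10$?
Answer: $960$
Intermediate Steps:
$U = -25$ ($U = - 5 \left(- \frac{5}{-1}\right) = - 5 \left(\left(-5\right) \left(-1\right)\right) = \left(-5\right) 5 = -25$)
$- 4 \left(U + w{\left(0 \right)}\right) 10 = - 4 \left(-25 + 1\right) 10 = \left(-4\right) \left(-24\right) 10 = 96 \cdot 10 = 960$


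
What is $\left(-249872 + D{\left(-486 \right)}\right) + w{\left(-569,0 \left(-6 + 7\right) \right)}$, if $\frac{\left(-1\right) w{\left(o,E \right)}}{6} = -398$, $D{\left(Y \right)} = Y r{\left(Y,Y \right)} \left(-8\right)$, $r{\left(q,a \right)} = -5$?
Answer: $-266924$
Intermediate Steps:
$D{\left(Y \right)} = 40 Y$ ($D{\left(Y \right)} = Y \left(-5\right) \left(-8\right) = - 5 Y \left(-8\right) = 40 Y$)
$w{\left(o,E \right)} = 2388$ ($w{\left(o,E \right)} = \left(-6\right) \left(-398\right) = 2388$)
$\left(-249872 + D{\left(-486 \right)}\right) + w{\left(-569,0 \left(-6 + 7\right) \right)} = \left(-249872 + 40 \left(-486\right)\right) + 2388 = \left(-249872 - 19440\right) + 2388 = -269312 + 2388 = -266924$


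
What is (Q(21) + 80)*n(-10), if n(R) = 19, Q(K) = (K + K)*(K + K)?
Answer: 35036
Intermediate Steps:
Q(K) = 4*K² (Q(K) = (2*K)*(2*K) = 4*K²)
(Q(21) + 80)*n(-10) = (4*21² + 80)*19 = (4*441 + 80)*19 = (1764 + 80)*19 = 1844*19 = 35036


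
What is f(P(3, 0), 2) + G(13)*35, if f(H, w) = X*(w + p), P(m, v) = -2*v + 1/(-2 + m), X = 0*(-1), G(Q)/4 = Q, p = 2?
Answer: 1820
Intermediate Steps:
G(Q) = 4*Q
X = 0
P(m, v) = 1/(-2 + m) - 2*v
f(H, w) = 0 (f(H, w) = 0*(w + 2) = 0*(2 + w) = 0)
f(P(3, 0), 2) + G(13)*35 = 0 + (4*13)*35 = 0 + 52*35 = 0 + 1820 = 1820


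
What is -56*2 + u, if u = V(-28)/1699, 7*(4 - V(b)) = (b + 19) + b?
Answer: -1331951/11893 ≈ -111.99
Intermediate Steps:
V(b) = 9/7 - 2*b/7 (V(b) = 4 - ((b + 19) + b)/7 = 4 - ((19 + b) + b)/7 = 4 - (19 + 2*b)/7 = 4 + (-19/7 - 2*b/7) = 9/7 - 2*b/7)
u = 65/11893 (u = (9/7 - 2/7*(-28))/1699 = (9/7 + 8)*(1/1699) = (65/7)*(1/1699) = 65/11893 ≈ 0.0054654)
-56*2 + u = -56*2 + 65/11893 = -112 + 65/11893 = -1331951/11893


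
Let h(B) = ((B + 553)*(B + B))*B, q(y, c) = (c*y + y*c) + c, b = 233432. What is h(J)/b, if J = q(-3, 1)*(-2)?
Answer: 14075/29179 ≈ 0.48237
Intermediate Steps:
q(y, c) = c + 2*c*y (q(y, c) = (c*y + c*y) + c = 2*c*y + c = c + 2*c*y)
J = 10 (J = (1*(1 + 2*(-3)))*(-2) = (1*(1 - 6))*(-2) = (1*(-5))*(-2) = -5*(-2) = 10)
h(B) = 2*B²*(553 + B) (h(B) = ((553 + B)*(2*B))*B = (2*B*(553 + B))*B = 2*B²*(553 + B))
h(J)/b = (2*10²*(553 + 10))/233432 = (2*100*563)*(1/233432) = 112600*(1/233432) = 14075/29179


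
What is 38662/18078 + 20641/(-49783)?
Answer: 775781174/449988537 ≈ 1.7240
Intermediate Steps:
38662/18078 + 20641/(-49783) = 38662*(1/18078) + 20641*(-1/49783) = 19331/9039 - 20641/49783 = 775781174/449988537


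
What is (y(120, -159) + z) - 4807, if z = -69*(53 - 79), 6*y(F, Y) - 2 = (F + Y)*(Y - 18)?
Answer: -11173/6 ≈ -1862.2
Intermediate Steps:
y(F, Y) = 1/3 + (-18 + Y)*(F + Y)/6 (y(F, Y) = 1/3 + ((F + Y)*(Y - 18))/6 = 1/3 + ((F + Y)*(-18 + Y))/6 = 1/3 + ((-18 + Y)*(F + Y))/6 = 1/3 + (-18 + Y)*(F + Y)/6)
z = 1794 (z = -69*(-26) = 1794)
(y(120, -159) + z) - 4807 = ((1/3 - 3*120 - 3*(-159) + (1/6)*(-159)**2 + (1/6)*120*(-159)) + 1794) - 4807 = ((1/3 - 360 + 477 + (1/6)*25281 - 3180) + 1794) - 4807 = ((1/3 - 360 + 477 + 8427/2 - 3180) + 1794) - 4807 = (6905/6 + 1794) - 4807 = 17669/6 - 4807 = -11173/6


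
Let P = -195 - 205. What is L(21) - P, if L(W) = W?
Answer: 421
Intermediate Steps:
P = -400
L(21) - P = 21 - 1*(-400) = 21 + 400 = 421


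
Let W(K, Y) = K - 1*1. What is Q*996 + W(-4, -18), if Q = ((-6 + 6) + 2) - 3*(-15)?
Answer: 46807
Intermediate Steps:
W(K, Y) = -1 + K (W(K, Y) = K - 1 = -1 + K)
Q = 47 (Q = (0 + 2) + 45 = 2 + 45 = 47)
Q*996 + W(-4, -18) = 47*996 + (-1 - 4) = 46812 - 5 = 46807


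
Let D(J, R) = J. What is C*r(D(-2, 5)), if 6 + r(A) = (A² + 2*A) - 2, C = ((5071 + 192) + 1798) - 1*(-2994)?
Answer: -80440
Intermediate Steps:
C = 10055 (C = (5263 + 1798) + 2994 = 7061 + 2994 = 10055)
r(A) = -8 + A² + 2*A (r(A) = -6 + ((A² + 2*A) - 2) = -6 + (-2 + A² + 2*A) = -8 + A² + 2*A)
C*r(D(-2, 5)) = 10055*(-8 + (-2)² + 2*(-2)) = 10055*(-8 + 4 - 4) = 10055*(-8) = -80440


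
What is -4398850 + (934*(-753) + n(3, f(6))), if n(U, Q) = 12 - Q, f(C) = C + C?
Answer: -5102152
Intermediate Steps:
f(C) = 2*C
-4398850 + (934*(-753) + n(3, f(6))) = -4398850 + (934*(-753) + (12 - 2*6)) = -4398850 + (-703302 + (12 - 1*12)) = -4398850 + (-703302 + (12 - 12)) = -4398850 + (-703302 + 0) = -4398850 - 703302 = -5102152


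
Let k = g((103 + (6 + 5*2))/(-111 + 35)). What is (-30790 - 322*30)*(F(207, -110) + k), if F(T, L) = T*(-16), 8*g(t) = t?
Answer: 40729408375/304 ≈ 1.3398e+8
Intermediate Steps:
g(t) = t/8
k = -119/608 (k = ((103 + (6 + 5*2))/(-111 + 35))/8 = ((103 + (6 + 10))/(-76))/8 = ((103 + 16)*(-1/76))/8 = (119*(-1/76))/8 = (⅛)*(-119/76) = -119/608 ≈ -0.19572)
F(T, L) = -16*T
(-30790 - 322*30)*(F(207, -110) + k) = (-30790 - 322*30)*(-16*207 - 119/608) = (-30790 - 9660)*(-3312 - 119/608) = -40450*(-2013815/608) = 40729408375/304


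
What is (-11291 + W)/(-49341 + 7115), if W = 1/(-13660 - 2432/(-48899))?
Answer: 7541912788127/28205190623208 ≈ 0.26739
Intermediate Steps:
W = -48899/667957908 (W = 1/(-13660 - 2432*(-1/48899)) = 1/(-13660 + 2432/48899) = 1/(-667957908/48899) = -48899/667957908 ≈ -7.3207e-5)
(-11291 + W)/(-49341 + 7115) = (-11291 - 48899/667957908)/(-49341 + 7115) = -7541912788127/667957908/(-42226) = -7541912788127/667957908*(-1/42226) = 7541912788127/28205190623208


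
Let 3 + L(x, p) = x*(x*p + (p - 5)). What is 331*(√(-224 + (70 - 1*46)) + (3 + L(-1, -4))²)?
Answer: 8275 + 3310*I*√2 ≈ 8275.0 + 4681.0*I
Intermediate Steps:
L(x, p) = -3 + x*(-5 + p + p*x) (L(x, p) = -3 + x*(x*p + (p - 5)) = -3 + x*(p*x + (-5 + p)) = -3 + x*(-5 + p + p*x))
331*(√(-224 + (70 - 1*46)) + (3 + L(-1, -4))²) = 331*(√(-224 + (70 - 1*46)) + (3 + (-3 - 5*(-1) - 4*(-1) - 4*(-1)²))²) = 331*(√(-224 + (70 - 46)) + (3 + (-3 + 5 + 4 - 4*1))²) = 331*(√(-224 + 24) + (3 + (-3 + 5 + 4 - 4))²) = 331*(√(-200) + (3 + 2)²) = 331*(10*I*√2 + 5²) = 331*(10*I*√2 + 25) = 331*(25 + 10*I*√2) = 8275 + 3310*I*√2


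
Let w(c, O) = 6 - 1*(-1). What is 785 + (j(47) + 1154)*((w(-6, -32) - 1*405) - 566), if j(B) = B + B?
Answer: -1202287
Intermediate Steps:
j(B) = 2*B
w(c, O) = 7 (w(c, O) = 6 + 1 = 7)
785 + (j(47) + 1154)*((w(-6, -32) - 1*405) - 566) = 785 + (2*47 + 1154)*((7 - 1*405) - 566) = 785 + (94 + 1154)*((7 - 405) - 566) = 785 + 1248*(-398 - 566) = 785 + 1248*(-964) = 785 - 1203072 = -1202287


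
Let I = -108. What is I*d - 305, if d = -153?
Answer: 16219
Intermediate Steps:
I*d - 305 = -108*(-153) - 305 = 16524 - 305 = 16219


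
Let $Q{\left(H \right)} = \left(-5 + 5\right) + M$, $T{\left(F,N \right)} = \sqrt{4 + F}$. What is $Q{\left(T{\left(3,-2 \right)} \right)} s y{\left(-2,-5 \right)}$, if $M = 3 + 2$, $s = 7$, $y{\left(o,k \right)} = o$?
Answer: $-70$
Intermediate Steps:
$M = 5$
$Q{\left(H \right)} = 5$ ($Q{\left(H \right)} = \left(-5 + 5\right) + 5 = 0 + 5 = 5$)
$Q{\left(T{\left(3,-2 \right)} \right)} s y{\left(-2,-5 \right)} = 5 \cdot 7 \left(-2\right) = 35 \left(-2\right) = -70$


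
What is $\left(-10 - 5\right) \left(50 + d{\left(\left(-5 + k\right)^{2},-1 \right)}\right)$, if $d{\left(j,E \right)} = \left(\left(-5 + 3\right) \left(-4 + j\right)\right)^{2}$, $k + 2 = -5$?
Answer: $-1176750$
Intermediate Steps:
$k = -7$ ($k = -2 - 5 = -7$)
$d{\left(j,E \right)} = \left(8 - 2 j\right)^{2}$ ($d{\left(j,E \right)} = \left(- 2 \left(-4 + j\right)\right)^{2} = \left(8 - 2 j\right)^{2}$)
$\left(-10 - 5\right) \left(50 + d{\left(\left(-5 + k\right)^{2},-1 \right)}\right) = \left(-10 - 5\right) \left(50 + 4 \left(-4 + \left(-5 - 7\right)^{2}\right)^{2}\right) = \left(-10 - 5\right) \left(50 + 4 \left(-4 + \left(-12\right)^{2}\right)^{2}\right) = - 15 \left(50 + 4 \left(-4 + 144\right)^{2}\right) = - 15 \left(50 + 4 \cdot 140^{2}\right) = - 15 \left(50 + 4 \cdot 19600\right) = - 15 \left(50 + 78400\right) = \left(-15\right) 78450 = -1176750$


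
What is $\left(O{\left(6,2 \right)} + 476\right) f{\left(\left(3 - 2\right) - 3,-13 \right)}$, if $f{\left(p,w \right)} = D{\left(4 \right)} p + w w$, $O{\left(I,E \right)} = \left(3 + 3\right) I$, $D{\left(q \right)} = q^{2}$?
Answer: $70144$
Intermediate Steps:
$O{\left(I,E \right)} = 6 I$
$f{\left(p,w \right)} = w^{2} + 16 p$ ($f{\left(p,w \right)} = 4^{2} p + w w = 16 p + w^{2} = w^{2} + 16 p$)
$\left(O{\left(6,2 \right)} + 476\right) f{\left(\left(3 - 2\right) - 3,-13 \right)} = \left(6 \cdot 6 + 476\right) \left(\left(-13\right)^{2} + 16 \left(\left(3 - 2\right) - 3\right)\right) = \left(36 + 476\right) \left(169 + 16 \left(1 - 3\right)\right) = 512 \left(169 + 16 \left(-2\right)\right) = 512 \left(169 - 32\right) = 512 \cdot 137 = 70144$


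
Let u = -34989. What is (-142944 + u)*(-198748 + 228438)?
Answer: -5282830770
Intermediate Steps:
(-142944 + u)*(-198748 + 228438) = (-142944 - 34989)*(-198748 + 228438) = -177933*29690 = -5282830770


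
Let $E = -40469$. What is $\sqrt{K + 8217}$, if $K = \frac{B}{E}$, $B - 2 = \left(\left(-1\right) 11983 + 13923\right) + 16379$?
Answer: $\frac{2 \sqrt{3364141956747}}{40469} \approx 90.645$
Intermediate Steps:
$B = 18321$ ($B = 2 + \left(\left(\left(-1\right) 11983 + 13923\right) + 16379\right) = 2 + \left(\left(-11983 + 13923\right) + 16379\right) = 2 + \left(1940 + 16379\right) = 2 + 18319 = 18321$)
$K = - \frac{18321}{40469}$ ($K = \frac{18321}{-40469} = 18321 \left(- \frac{1}{40469}\right) = - \frac{18321}{40469} \approx -0.45272$)
$\sqrt{K + 8217} = \sqrt{- \frac{18321}{40469} + 8217} = \sqrt{\frac{332515452}{40469}} = \frac{2 \sqrt{3364141956747}}{40469}$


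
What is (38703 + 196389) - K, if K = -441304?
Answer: 676396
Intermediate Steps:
(38703 + 196389) - K = (38703 + 196389) - 1*(-441304) = 235092 + 441304 = 676396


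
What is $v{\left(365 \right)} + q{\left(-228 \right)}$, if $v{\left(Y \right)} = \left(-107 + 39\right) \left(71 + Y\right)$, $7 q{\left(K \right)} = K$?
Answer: $- \frac{207764}{7} \approx -29681.0$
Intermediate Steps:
$q{\left(K \right)} = \frac{K}{7}$
$v{\left(Y \right)} = -4828 - 68 Y$ ($v{\left(Y \right)} = - 68 \left(71 + Y\right) = -4828 - 68 Y$)
$v{\left(365 \right)} + q{\left(-228 \right)} = \left(-4828 - 24820\right) + \frac{1}{7} \left(-228\right) = \left(-4828 - 24820\right) - \frac{228}{7} = -29648 - \frac{228}{7} = - \frac{207764}{7}$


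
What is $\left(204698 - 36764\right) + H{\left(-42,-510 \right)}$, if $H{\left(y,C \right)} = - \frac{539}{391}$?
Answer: $\frac{65661655}{391} \approx 1.6793 \cdot 10^{5}$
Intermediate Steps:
$H{\left(y,C \right)} = - \frac{539}{391}$ ($H{\left(y,C \right)} = \left(-539\right) \frac{1}{391} = - \frac{539}{391}$)
$\left(204698 - 36764\right) + H{\left(-42,-510 \right)} = \left(204698 - 36764\right) - \frac{539}{391} = 167934 - \frac{539}{391} = \frac{65661655}{391}$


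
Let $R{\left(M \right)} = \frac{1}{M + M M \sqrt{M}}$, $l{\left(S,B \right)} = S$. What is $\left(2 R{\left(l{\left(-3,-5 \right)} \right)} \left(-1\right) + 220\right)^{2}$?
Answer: $\frac{2 \left(- 2830739 i + 655380 \sqrt{3}\right)}{9 \left(- 13 i + 3 \sqrt{3}\right)} \approx 48410.0 + 54.442 i$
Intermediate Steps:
$R{\left(M \right)} = \frac{1}{M + M^{\frac{5}{2}}}$ ($R{\left(M \right)} = \frac{1}{M + M^{2} \sqrt{M}} = \frac{1}{M + M^{\frac{5}{2}}}$)
$\left(2 R{\left(l{\left(-3,-5 \right)} \right)} \left(-1\right) + 220\right)^{2} = \left(\frac{2}{-3 + \left(-3\right)^{\frac{5}{2}}} \left(-1\right) + 220\right)^{2} = \left(\frac{2}{-3 + 9 i \sqrt{3}} \left(-1\right) + 220\right)^{2} = \left(- \frac{2}{-3 + 9 i \sqrt{3}} + 220\right)^{2} = \left(220 - \frac{2}{-3 + 9 i \sqrt{3}}\right)^{2}$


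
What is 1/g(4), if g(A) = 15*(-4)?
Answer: -1/60 ≈ -0.016667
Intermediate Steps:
g(A) = -60
1/g(4) = 1/(-60) = -1/60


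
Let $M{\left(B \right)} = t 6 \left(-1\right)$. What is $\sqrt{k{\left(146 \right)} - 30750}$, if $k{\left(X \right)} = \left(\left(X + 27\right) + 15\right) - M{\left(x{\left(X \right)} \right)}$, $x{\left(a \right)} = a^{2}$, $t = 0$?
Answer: $i \sqrt{30562} \approx 174.82 i$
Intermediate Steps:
$M{\left(B \right)} = 0$ ($M{\left(B \right)} = 0 \cdot 6 \left(-1\right) = 0 \left(-1\right) = 0$)
$k{\left(X \right)} = 42 + X$ ($k{\left(X \right)} = \left(\left(X + 27\right) + 15\right) - 0 = \left(\left(27 + X\right) + 15\right) + 0 = \left(42 + X\right) + 0 = 42 + X$)
$\sqrt{k{\left(146 \right)} - 30750} = \sqrt{\left(42 + 146\right) - 30750} = \sqrt{188 - 30750} = \sqrt{-30562} = i \sqrt{30562}$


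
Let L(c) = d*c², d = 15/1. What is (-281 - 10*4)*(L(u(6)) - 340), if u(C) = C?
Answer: -64200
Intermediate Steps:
d = 15 (d = 15*1 = 15)
L(c) = 15*c²
(-281 - 10*4)*(L(u(6)) - 340) = (-281 - 10*4)*(15*6² - 340) = (-281 - 40)*(15*36 - 340) = -321*(540 - 340) = -321*200 = -64200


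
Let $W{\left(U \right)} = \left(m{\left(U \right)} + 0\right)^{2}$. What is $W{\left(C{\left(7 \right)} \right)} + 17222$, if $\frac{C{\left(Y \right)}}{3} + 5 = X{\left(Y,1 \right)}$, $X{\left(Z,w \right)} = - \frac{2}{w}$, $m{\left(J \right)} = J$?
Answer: $17663$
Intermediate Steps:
$C{\left(Y \right)} = -21$ ($C{\left(Y \right)} = -15 + 3 \left(- \frac{2}{1}\right) = -15 + 3 \left(\left(-2\right) 1\right) = -15 + 3 \left(-2\right) = -15 - 6 = -21$)
$W{\left(U \right)} = U^{2}$ ($W{\left(U \right)} = \left(U + 0\right)^{2} = U^{2}$)
$W{\left(C{\left(7 \right)} \right)} + 17222 = \left(-21\right)^{2} + 17222 = 441 + 17222 = 17663$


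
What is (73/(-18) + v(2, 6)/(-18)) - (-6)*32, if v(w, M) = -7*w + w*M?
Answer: 3385/18 ≈ 188.06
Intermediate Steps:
v(w, M) = -7*w + M*w
(73/(-18) + v(2, 6)/(-18)) - (-6)*32 = (73/(-18) + (2*(-7 + 6))/(-18)) - (-6)*32 = (73*(-1/18) + (2*(-1))*(-1/18)) - 6*(-32) = (-73/18 - 2*(-1/18)) + 192 = (-73/18 + 1/9) + 192 = -71/18 + 192 = 3385/18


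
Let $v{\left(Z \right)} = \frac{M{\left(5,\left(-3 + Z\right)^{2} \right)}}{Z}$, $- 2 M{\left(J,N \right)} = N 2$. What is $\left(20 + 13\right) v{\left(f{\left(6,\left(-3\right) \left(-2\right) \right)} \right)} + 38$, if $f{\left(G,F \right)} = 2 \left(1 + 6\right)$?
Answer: $- \frac{3461}{14} \approx -247.21$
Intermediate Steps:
$M{\left(J,N \right)} = - N$ ($M{\left(J,N \right)} = - \frac{N 2}{2} = - \frac{2 N}{2} = - N$)
$f{\left(G,F \right)} = 14$ ($f{\left(G,F \right)} = 2 \cdot 7 = 14$)
$v{\left(Z \right)} = - \frac{\left(-3 + Z\right)^{2}}{Z}$ ($v{\left(Z \right)} = \frac{\left(-1\right) \left(-3 + Z\right)^{2}}{Z} = - \frac{\left(-3 + Z\right)^{2}}{Z}$)
$\left(20 + 13\right) v{\left(f{\left(6,\left(-3\right) \left(-2\right) \right)} \right)} + 38 = \left(20 + 13\right) \left(- \frac{\left(-3 + 14\right)^{2}}{14}\right) + 38 = 33 \left(\left(-1\right) \frac{1}{14} \cdot 11^{2}\right) + 38 = 33 \left(\left(-1\right) \frac{1}{14} \cdot 121\right) + 38 = 33 \left(- \frac{121}{14}\right) + 38 = - \frac{3993}{14} + 38 = - \frac{3461}{14}$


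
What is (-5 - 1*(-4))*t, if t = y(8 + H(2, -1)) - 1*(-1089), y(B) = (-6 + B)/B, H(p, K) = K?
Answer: -7624/7 ≈ -1089.1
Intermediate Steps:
y(B) = (-6 + B)/B
t = 7624/7 (t = (-6 + (8 - 1))/(8 - 1) - 1*(-1089) = (-6 + 7)/7 + 1089 = (⅐)*1 + 1089 = ⅐ + 1089 = 7624/7 ≈ 1089.1)
(-5 - 1*(-4))*t = (-5 - 1*(-4))*(7624/7) = (-5 + 4)*(7624/7) = -1*7624/7 = -7624/7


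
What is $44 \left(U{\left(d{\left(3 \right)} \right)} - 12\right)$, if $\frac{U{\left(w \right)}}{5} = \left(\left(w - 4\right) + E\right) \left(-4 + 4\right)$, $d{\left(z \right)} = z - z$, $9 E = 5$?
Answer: $-528$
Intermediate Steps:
$E = \frac{5}{9}$ ($E = \frac{1}{9} \cdot 5 = \frac{5}{9} \approx 0.55556$)
$d{\left(z \right)} = 0$
$U{\left(w \right)} = 0$ ($U{\left(w \right)} = 5 \left(\left(w - 4\right) + \frac{5}{9}\right) \left(-4 + 4\right) = 5 \left(\left(w - 4\right) + \frac{5}{9}\right) 0 = 5 \left(\left(-4 + w\right) + \frac{5}{9}\right) 0 = 5 \left(- \frac{31}{9} + w\right) 0 = 5 \cdot 0 = 0$)
$44 \left(U{\left(d{\left(3 \right)} \right)} - 12\right) = 44 \left(0 - 12\right) = 44 \left(-12\right) = -528$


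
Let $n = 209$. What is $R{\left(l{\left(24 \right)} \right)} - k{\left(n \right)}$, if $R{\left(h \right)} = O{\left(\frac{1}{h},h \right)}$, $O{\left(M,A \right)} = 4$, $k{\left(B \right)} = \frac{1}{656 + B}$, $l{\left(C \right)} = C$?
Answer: $\frac{3459}{865} \approx 3.9988$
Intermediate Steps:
$R{\left(h \right)} = 4$
$R{\left(l{\left(24 \right)} \right)} - k{\left(n \right)} = 4 - \frac{1}{656 + 209} = 4 - \frac{1}{865} = \frac{3459}{865}$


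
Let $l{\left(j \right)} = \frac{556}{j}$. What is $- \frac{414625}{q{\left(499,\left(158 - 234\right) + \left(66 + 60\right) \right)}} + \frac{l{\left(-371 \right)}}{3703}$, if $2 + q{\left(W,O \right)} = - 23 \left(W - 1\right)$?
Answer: $\frac{569610845589}{15738401728} \approx 36.192$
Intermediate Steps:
$q{\left(W,O \right)} = 21 - 23 W$ ($q{\left(W,O \right)} = -2 - 23 \left(W - 1\right) = -2 - 23 \left(-1 + W\right) = -2 - \left(-23 + 23 W\right) = 21 - 23 W$)
$- \frac{414625}{q{\left(499,\left(158 - 234\right) + \left(66 + 60\right) \right)}} + \frac{l{\left(-371 \right)}}{3703} = - \frac{414625}{21 - 11477} + \frac{556 \frac{1}{-371}}{3703} = - \frac{414625}{21 - 11477} + 556 \left(- \frac{1}{371}\right) \frac{1}{3703} = - \frac{414625}{-11456} - \frac{556}{1373813} = \left(-414625\right) \left(- \frac{1}{11456}\right) - \frac{556}{1373813} = \frac{414625}{11456} - \frac{556}{1373813} = \frac{569610845589}{15738401728}$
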